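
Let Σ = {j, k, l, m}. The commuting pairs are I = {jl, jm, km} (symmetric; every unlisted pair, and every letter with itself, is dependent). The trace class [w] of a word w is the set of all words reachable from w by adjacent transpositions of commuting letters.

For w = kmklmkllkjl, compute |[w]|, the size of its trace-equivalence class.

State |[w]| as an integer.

12

0(k) covers ∅
1(m) covers ∅
2(k) covers 0:k
3(l) covers 1:m, 2:k
4(m) covers 3:l
5(k) covers 3:l
6(l) covers 4:m, 5:k
7(l) covers 6:l
8(k) covers 7:l
9(j) covers 8:k
10(l) covers 8:k
floor of heap: 0:k, 1:m
completions by unplaced set U, small U first (add the entries for U minus each lowest piece of U):
  |U|=1: {9}:1  {10}:1
  |U|=2: {9,10}:2
  |U|=3: {8,9,10}:2
  |U|=4: {7,8,9,10}:2
  |U|=5: {6,7,8,9,10}:2
  |U|=6: {4,6,7,8,9,10}:2  {5,6,7,8,9,10}:2
  |U|=7: {4,5,6,7,8,9,10}:4
  |U|=8: {3,4,5,6,7,8,9,10}:4
  |U|=9: {1,3,4,5,6,7,8,9,10}:4  {2,3,4,5,6,7,8,9,10}:4
  start at 0(k): 8
  start at 1(m): 4
sum over floor = 12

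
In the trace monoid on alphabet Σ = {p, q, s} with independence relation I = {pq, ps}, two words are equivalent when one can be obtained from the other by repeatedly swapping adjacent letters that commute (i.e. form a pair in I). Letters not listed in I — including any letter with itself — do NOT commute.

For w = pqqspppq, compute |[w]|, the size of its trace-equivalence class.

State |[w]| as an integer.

70

piece 0:p — minimal
piece 1:q — minimal
piece 2:q rests on {1:q}
piece 3:s rests on {2:q}
piece 4:p rests on {0:p}
piece 5:p rests on {4:p}
piece 6:p rests on {5:p}
piece 7:q rests on {3:s}
minimal pieces: {0:p, 1:q}
ways to finish when only these pieces remain (= sum over removing one remaining piece with nothing left below it):
  1 left: {6}→1  {7}→1
  2 left: {3,7}→1  {5,6}→1  {6,7}→2
  3 left: {2,3,7}→1  {3,6,7}→3  {4,5,6}→1  {5,6,7}→3
  4 left: {0,4,5,6}→1  {1,2,3,7}→1  {2,3,6,7}→4  {3,5,6,7}→6  {4,5,6,7}→4
  5 left: {0,4,5,6,7}→5  {1,2,3,6,7}→5  {2,3,5,6,7}→10  {3,4,5,6,7}→10
  6 left: {0,3,4,5,6,7}→15  {1,2,3,5,6,7}→15  {2,3,4,5,6,7}→20
  placing 0:p first → 35 extensions
  placing 1:q first → 35 extensions
total linear extensions = 70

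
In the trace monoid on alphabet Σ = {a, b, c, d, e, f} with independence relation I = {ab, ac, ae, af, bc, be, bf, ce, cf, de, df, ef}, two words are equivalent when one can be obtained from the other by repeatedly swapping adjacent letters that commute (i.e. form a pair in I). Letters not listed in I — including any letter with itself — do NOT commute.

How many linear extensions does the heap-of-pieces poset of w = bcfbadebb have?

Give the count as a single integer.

864

drop 0:b onto floor
drop 1:c onto floor
drop 2:f onto floor
drop 3:b onto {0:b}
drop 4:a onto floor
drop 5:d onto {1:c, 3:b, 4:a}
drop 6:e onto floor
drop 7:b onto {5:d}
drop 8:b onto {7:b}
ground layer = {0:b, 1:c, 2:f, 4:a, 6:e}
drop-orders for the pieces not yet dropped (sum over which currently-grounded one goes next):
  1 to go: {2} 1  {6} 1  {8} 1
  2 to go: {2,6} 2  {2,8} 2  {6,8} 2  {7,8} 1
  3 to go: {2,6,8} 6  {2,7,8} 3  {5,7,8} 1  {6,7,8} 3
  4 to go: {1,5,7,8} 1  {2,5,7,8} 4  {2,6,7,8} 12  {3,5,7,8} 1  {4,5,7,8} 1  {5,6,7,8} 4
  5 to go: {0,3,5,7,8} 1  {1,2,5,7,8} 5  {1,3,5,7,8} 2  {1,4,5,7,8} 2  {1,5,6,7,8} 5  {2,3,5,7,8} 5  {2,4,5,7,8} 5  {2,5,6,7,8} 20  {3,4,5,7,8} 2  {3,5,6,7,8} 5  {4,5,6,7,8} 5
  6 to go: {0,1,3,5,7,8} 3  {0,2,3,5,7,8} 6  {0,3,4,5,7,8} 3  {0,3,5,6,7,8} 6  {1,2,3,5,7,8} 12  {1,2,4,5,7,8} 12  {1,2,5,6,7,8} 30  {1,3,4,5,7,8} 6  {1,3,5,6,7,8} 12  {1,4,5,6,7,8} 12  {2,3,4,5,7,8} 12  {2,3,5,6,7,8} 30  {2,4,5,6,7,8} 30  {3,4,5,6,7,8} 12
  7 to go: {0,1,2,3,5,7,8} 21  {0,1,3,4,5,7,8} 12  {0,1,3,5,6,7,8} 21  {0,2,3,4,5,7,8} 21  {0,2,3,5,6,7,8} 42  {0,3,4,5,6,7,8} 21  {1,2,3,4,5,7,8} 42  {1,2,3,5,6,7,8} 84  {1,2,4,5,6,7,8} 84  {1,3,4,5,6,7,8} 42  {2,3,4,5,6,7,8} 84
  if 0:b drops first: 336 orders
  if 1:c drops first: 168 orders
  if 2:f drops first: 96 orders
  if 4:a drops first: 168 orders
  if 6:e drops first: 96 orders
heap linearizations: 864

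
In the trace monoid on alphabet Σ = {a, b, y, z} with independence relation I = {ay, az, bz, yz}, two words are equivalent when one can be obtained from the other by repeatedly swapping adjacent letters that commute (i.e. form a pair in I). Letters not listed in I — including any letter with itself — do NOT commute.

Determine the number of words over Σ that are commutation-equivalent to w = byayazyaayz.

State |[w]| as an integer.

3850

0(b) covers ∅
1(y) covers 0:b
2(a) covers 0:b
3(y) covers 1:y
4(a) covers 2:a
5(z) covers ∅
6(y) covers 3:y
7(a) covers 4:a
8(a) covers 7:a
9(y) covers 6:y
10(z) covers 5:z
floor of heap: 0:b, 5:z
completions by unplaced set U, small U first (add the entries for U minus each lowest piece of U):
  |U|=1: {8}:1  {9}:1  {10}:1
  |U|=2: {5,10}:1  {6,9}:1  {7,8}:1  {8,9}:2  {8,10}:2  {9,10}:2
  |U|=3: {3,6,9}:1  {4,7,8}:1  {5,8,10}:3  {5,9,10}:3  {6,8,9}:3  {6,9,10}:3  {7,8,9}:3  {7,8,10}:3  {8,9,10}:6
  |U|=4: {1,3,6,9}:1  {2,4,7,8}:1  {3,6,8,9}:4  {3,6,9,10}:4  {4,7,8,9}:4  {4,7,8,10}:4  {5,6,9,10}:6  {5,7,8,10}:6  {5,8,9,10}:12  {6,7,8,9}:6  {6,8,9,10}:12  {7,8,9,10}:12
  |U|=5: {1,3,6,8,9}:5  {1,3,6,9,10}:5  {2,4,7,8,9}:5  {2,4,7,8,10}:5  {3,5,6,9,10}:10  {3,6,7,8,9}:10  {3,6,8,9,10}:20  {4,5,7,8,10}:10  {4,6,7,8,9}:10  {4,7,8,9,10}:20  {5,6,8,9,10}:30  {5,7,8,9,10}:30  {6,7,8,9,10}:30
  |U|=6: {1,3,5,6,9,10}:15  {1,3,6,7,8,9}:15  {1,3,6,8,9,10}:30  {2,4,5,7,8,10}:15  {2,4,6,7,8,9}:15  {2,4,7,8,9,10}:30  {3,4,6,7,8,9}:20  {3,5,6,8,9,10}:60  {3,6,7,8,9,10}:60  {4,5,7,8,9,10}:60  {4,6,7,8,9,10}:60  {5,6,7,8,9,10}:90
  |U|=7: {1,3,4,6,7,8,9}:35  {1,3,5,6,8,9,10}:105  {1,3,6,7,8,9,10}:105  {2,3,4,6,7,8,9}:35  {2,4,5,7,8,9,10}:105  {2,4,6,7,8,9,10}:105  {3,4,6,7,8,9,10}:140  {3,5,6,7,8,9,10}:210  {4,5,6,7,8,9,10}:210
  |U|=8: {1,2,3,4,6,7,8,9}:70  {1,3,4,6,7,8,9,10}:280  {1,3,5,6,7,8,9,10}:420  {2,3,4,6,7,8,9,10}:280  {2,4,5,6,7,8,9,10}:420  {3,4,5,6,7,8,9,10}:560
  |U|=9: {0,1,2,3,4,6,7,8,9}:70  {1,2,3,4,6,7,8,9,10}:630  {1,3,4,5,6,7,8,9,10}:1260  {2,3,4,5,6,7,8,9,10}:1260
  start at 0(b): 3150
  start at 5(z): 700
sum over floor = 3850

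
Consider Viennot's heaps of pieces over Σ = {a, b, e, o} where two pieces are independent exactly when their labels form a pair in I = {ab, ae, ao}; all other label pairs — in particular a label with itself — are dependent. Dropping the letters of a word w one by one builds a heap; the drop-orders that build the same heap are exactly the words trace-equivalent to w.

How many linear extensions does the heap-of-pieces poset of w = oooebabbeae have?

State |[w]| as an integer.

drop 0:o onto floor
drop 1:o onto {0:o}
drop 2:o onto {1:o}
drop 3:e onto {2:o}
drop 4:b onto {3:e}
drop 5:a onto floor
drop 6:b onto {4:b}
drop 7:b onto {6:b}
drop 8:e onto {7:b}
drop 9:a onto {5:a}
drop 10:e onto {8:e}
ground layer = {0:o, 5:a}
drop-orders for the pieces not yet dropped (sum over which currently-grounded one goes next):
  1 to go: {9} 1  {10} 1
  2 to go: {5,9} 1  {8,10} 1  {9,10} 2
  3 to go: {5,9,10} 3  {7,8,10} 1  {8,9,10} 3
  4 to go: {5,8,9,10} 6  {6,7,8,10} 1  {7,8,9,10} 4
  5 to go: {4,6,7,8,10} 1  {5,7,8,9,10} 10  {6,7,8,9,10} 5
  6 to go: {3,4,6,7,8,10} 1  {4,6,7,8,9,10} 6  {5,6,7,8,9,10} 15
  7 to go: {2,3,4,6,7,8,10} 1  {3,4,6,7,8,9,10} 7  {4,5,6,7,8,9,10} 21
  8 to go: {1,2,3,4,6,7,8,10} 1  {2,3,4,6,7,8,9,10} 8  {3,4,5,6,7,8,9,10} 28
  9 to go: {0,1,2,3,4,6,7,8,10} 1  {1,2,3,4,6,7,8,9,10} 9  {2,3,4,5,6,7,8,9,10} 36
  if 0:o drops first: 45 orders
  if 5:a drops first: 10 orders
heap linearizations: 55

55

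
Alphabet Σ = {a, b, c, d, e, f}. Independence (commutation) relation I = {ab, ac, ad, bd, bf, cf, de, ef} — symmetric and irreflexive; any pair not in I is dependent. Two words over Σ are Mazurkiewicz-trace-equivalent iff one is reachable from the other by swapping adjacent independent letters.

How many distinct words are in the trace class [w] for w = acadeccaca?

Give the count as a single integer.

0(a) covers ∅
1(c) covers ∅
2(a) covers 0:a
3(d) covers 1:c
4(e) covers 1:c, 2:a
5(c) covers 3:d, 4:e
6(c) covers 5:c
7(a) covers 4:e
8(c) covers 6:c
9(a) covers 7:a
floor of heap: 0:a, 1:c
completions by unplaced set U, small U first (add the entries for U minus each lowest piece of U):
  |U|=1: {8}:1  {9}:1
  |U|=2: {6,8}:1  {7,9}:1  {8,9}:2
  |U|=3: {5,6,8}:1  {6,8,9}:3  {7,8,9}:3
  |U|=4: {3,5,6,8}:1  {5,6,8,9}:4  {6,7,8,9}:6
  |U|=5: {3,5,6,8,9}:5  {5,6,7,8,9}:10
  |U|=6: {3,5,6,7,8,9}:15  {4,5,6,7,8,9}:10
  |U|=7: {2,4,5,6,7,8,9}:10  {3,4,5,6,7,8,9}:25
  |U|=8: {0,2,4,5,6,7,8,9}:10  {1,3,4,5,6,7,8,9}:25  {2,3,4,5,6,7,8,9}:35
  start at 0(a): 60
  start at 1(c): 45
sum over floor = 105

105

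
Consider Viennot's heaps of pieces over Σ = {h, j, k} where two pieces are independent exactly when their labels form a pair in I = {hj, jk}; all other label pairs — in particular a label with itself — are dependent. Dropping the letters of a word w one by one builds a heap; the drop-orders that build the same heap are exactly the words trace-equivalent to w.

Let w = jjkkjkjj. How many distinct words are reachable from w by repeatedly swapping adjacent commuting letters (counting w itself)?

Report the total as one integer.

56

drop 0:j onto floor
drop 1:j onto {0:j}
drop 2:k onto floor
drop 3:k onto {2:k}
drop 4:j onto {1:j}
drop 5:k onto {3:k}
drop 6:j onto {4:j}
drop 7:j onto {6:j}
ground layer = {0:j, 2:k}
drop-orders for the pieces not yet dropped (sum over which currently-grounded one goes next):
  1 to go: {5} 1  {7} 1
  2 to go: {3,5} 1  {5,7} 2  {6,7} 1
  3 to go: {2,3,5} 1  {3,5,7} 3  {4,6,7} 1  {5,6,7} 3
  4 to go: {1,4,6,7} 1  {2,3,5,7} 4  {3,5,6,7} 6  {4,5,6,7} 4
  5 to go: {0,1,4,6,7} 1  {1,4,5,6,7} 5  {2,3,5,6,7} 10  {3,4,5,6,7} 10
  6 to go: {0,1,4,5,6,7} 6  {1,3,4,5,6,7} 15  {2,3,4,5,6,7} 20
  if 0:j drops first: 35 orders
  if 2:k drops first: 21 orders
heap linearizations: 56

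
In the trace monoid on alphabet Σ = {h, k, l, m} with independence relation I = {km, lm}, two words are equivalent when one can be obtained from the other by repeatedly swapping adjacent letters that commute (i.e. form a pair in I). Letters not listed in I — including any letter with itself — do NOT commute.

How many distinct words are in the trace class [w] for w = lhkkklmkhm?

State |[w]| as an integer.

drop 0:l onto floor
drop 1:h onto {0:l}
drop 2:k onto {1:h}
drop 3:k onto {2:k}
drop 4:k onto {3:k}
drop 5:l onto {4:k}
drop 6:m onto {1:h}
drop 7:k onto {5:l}
drop 8:h onto {6:m, 7:k}
drop 9:m onto {8:h}
ground layer = {0:l}
drop-orders for the pieces not yet dropped (sum over which currently-grounded one goes next):
  1 to go: {9} 1
  2 to go: {8,9} 1
  3 to go: {6,8,9} 1  {7,8,9} 1
  4 to go: {5,7,8,9} 1  {6,7,8,9} 2
  5 to go: {4,5,7,8,9} 1  {5,6,7,8,9} 3
  6 to go: {3,4,5,7,8,9} 1  {4,5,6,7,8,9} 4
  7 to go: {2,3,4,5,7,8,9} 1  {3,4,5,6,7,8,9} 5
  8 to go: {2,3,4,5,6,7,8,9} 6
  if 0:l drops first: 6 orders

6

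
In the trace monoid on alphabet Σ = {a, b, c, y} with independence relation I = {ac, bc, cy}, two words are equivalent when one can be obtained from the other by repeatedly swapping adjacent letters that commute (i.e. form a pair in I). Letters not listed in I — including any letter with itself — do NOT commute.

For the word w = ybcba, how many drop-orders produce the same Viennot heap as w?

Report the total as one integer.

drop 0:y onto floor
drop 1:b onto {0:y}
drop 2:c onto floor
drop 3:b onto {1:b}
drop 4:a onto {3:b}
ground layer = {0:y, 2:c}
drop-orders for the pieces not yet dropped (sum over which currently-grounded one goes next):
  1 to go: {2} 1  {4} 1
  2 to go: {2,4} 2  {3,4} 1
  3 to go: {1,3,4} 1  {2,3,4} 3
  if 0:y drops first: 4 orders
  if 2:c drops first: 1 orders
heap linearizations: 5

5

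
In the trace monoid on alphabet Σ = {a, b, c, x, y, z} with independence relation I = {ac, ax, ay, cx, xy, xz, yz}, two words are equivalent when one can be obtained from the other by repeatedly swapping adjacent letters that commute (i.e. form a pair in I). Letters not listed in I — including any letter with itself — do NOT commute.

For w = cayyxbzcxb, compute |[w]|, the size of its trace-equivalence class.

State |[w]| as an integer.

drop 0:c onto floor
drop 1:a onto floor
drop 2:y onto {0:c}
drop 3:y onto {2:y}
drop 4:x onto floor
drop 5:b onto {1:a, 3:y, 4:x}
drop 6:z onto {5:b}
drop 7:c onto {6:z}
drop 8:x onto {5:b}
drop 9:b onto {7:c, 8:x}
ground layer = {0:c, 1:a, 4:x}
drop-orders for the pieces not yet dropped (sum over which currently-grounded one goes next):
  1 to go: {9} 1
  2 to go: {7,9} 1  {8,9} 1
  3 to go: {6,7,9} 1  {7,8,9} 2
  4 to go: {6,7,8,9} 3
  5 to go: {5,6,7,8,9} 3
  6 to go: {1,5,6,7,8,9} 3  {3,5,6,7,8,9} 3  {4,5,6,7,8,9} 3
  7 to go: {1,3,5,6,7,8,9} 6  {1,4,5,6,7,8,9} 6  {2,3,5,6,7,8,9} 3  {3,4,5,6,7,8,9} 6
  8 to go: {0,2,3,5,6,7,8,9} 3  {1,2,3,5,6,7,8,9} 9  {1,3,4,5,6,7,8,9} 18  {2,3,4,5,6,7,8,9} 9
  if 0:c drops first: 36 orders
  if 1:a drops first: 12 orders
  if 4:x drops first: 12 orders
heap linearizations: 60

60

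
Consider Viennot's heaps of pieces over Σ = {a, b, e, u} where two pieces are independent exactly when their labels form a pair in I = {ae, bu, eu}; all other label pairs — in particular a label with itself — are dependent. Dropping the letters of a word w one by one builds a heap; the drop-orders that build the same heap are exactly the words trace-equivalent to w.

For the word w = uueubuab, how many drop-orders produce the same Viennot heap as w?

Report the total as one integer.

0(u) covers ∅
1(u) covers 0:u
2(e) covers ∅
3(u) covers 1:u
4(b) covers 2:e
5(u) covers 3:u
6(a) covers 4:b, 5:u
7(b) covers 6:a
floor of heap: 0:u, 2:e
completions by unplaced set U, small U first (add the entries for U minus each lowest piece of U):
  |U|=1: {7}:1
  |U|=2: {6,7}:1
  |U|=3: {4,6,7}:1  {5,6,7}:1
  |U|=4: {2,4,6,7}:1  {3,5,6,7}:1  {4,5,6,7}:2
  |U|=5: {1,3,5,6,7}:1  {2,4,5,6,7}:3  {3,4,5,6,7}:3
  |U|=6: {0,1,3,5,6,7}:1  {1,3,4,5,6,7}:4  {2,3,4,5,6,7}:6
  start at 0(u): 10
  start at 2(e): 5
sum over floor = 15

15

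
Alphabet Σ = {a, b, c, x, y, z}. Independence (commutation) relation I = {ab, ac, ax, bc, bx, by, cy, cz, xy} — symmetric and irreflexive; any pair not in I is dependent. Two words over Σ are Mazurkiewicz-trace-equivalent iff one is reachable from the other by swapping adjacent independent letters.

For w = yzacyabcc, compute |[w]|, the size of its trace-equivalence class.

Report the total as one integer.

336

piece 0:y — minimal
piece 1:z rests on {0:y}
piece 2:a rests on {1:z}
piece 3:c — minimal
piece 4:y rests on {2:a}
piece 5:a rests on {4:y}
piece 6:b rests on {1:z}
piece 7:c rests on {3:c}
piece 8:c rests on {7:c}
minimal pieces: {0:y, 3:c}
ways to finish when only these pieces remain (= sum over removing one remaining piece with nothing left below it):
  1 left: {5}→1  {6}→1  {8}→1
  2 left: {4,5}→1  {5,6}→2  {5,8}→2  {6,8}→2  {7,8}→1
  3 left: {2,4,5}→1  {3,7,8}→1  {4,5,6}→3  {4,5,8}→3  {5,6,8}→6  {5,7,8}→3  {6,7,8}→3
  4 left: {2,4,5,6}→4  {2,4,5,8}→4  {3,5,7,8}→4  {3,6,7,8}→4  {4,5,6,8}→12  {4,5,7,8}→6  {5,6,7,8}→12
  5 left: {1,2,4,5,6}→4  {2,4,5,6,8}→20  {2,4,5,7,8}→10  {3,4,5,7,8}→10  {3,5,6,7,8}→20  {4,5,6,7,8}→30
  6 left: {0,1,2,4,5,6}→4  {1,2,4,5,6,8}→24  {2,3,4,5,7,8}→20  {2,4,5,6,7,8}→60  {3,4,5,6,7,8}→60
  7 left: {0,1,2,4,5,6,8}→28  {1,2,4,5,6,7,8}→84  {2,3,4,5,6,7,8}→140
  placing 0:y first → 224 extensions
  placing 3:c first → 112 extensions
total linear extensions = 336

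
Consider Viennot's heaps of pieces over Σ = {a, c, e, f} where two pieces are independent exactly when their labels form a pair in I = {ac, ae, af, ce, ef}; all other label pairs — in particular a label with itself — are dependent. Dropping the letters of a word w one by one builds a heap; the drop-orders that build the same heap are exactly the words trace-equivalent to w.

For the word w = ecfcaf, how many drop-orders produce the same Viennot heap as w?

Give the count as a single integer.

drop 0:e onto floor
drop 1:c onto floor
drop 2:f onto {1:c}
drop 3:c onto {2:f}
drop 4:a onto floor
drop 5:f onto {3:c}
ground layer = {0:e, 1:c, 4:a}
drop-orders for the pieces not yet dropped (sum over which currently-grounded one goes next):
  1 to go: {0} 1  {4} 1  {5} 1
  2 to go: {0,4} 2  {0,5} 2  {3,5} 1  {4,5} 2
  3 to go: {0,3,5} 3  {0,4,5} 6  {2,3,5} 1  {3,4,5} 3
  4 to go: {0,2,3,5} 4  {0,3,4,5} 12  {1,2,3,5} 1  {2,3,4,5} 4
  if 0:e drops first: 5 orders
  if 1:c drops first: 20 orders
  if 4:a drops first: 5 orders
heap linearizations: 30

30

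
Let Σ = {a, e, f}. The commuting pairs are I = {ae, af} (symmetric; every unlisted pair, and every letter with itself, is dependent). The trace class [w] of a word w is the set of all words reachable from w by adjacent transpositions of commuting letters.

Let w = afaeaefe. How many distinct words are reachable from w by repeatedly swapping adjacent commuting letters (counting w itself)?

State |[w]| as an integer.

piece 0:a — minimal
piece 1:f — minimal
piece 2:a rests on {0:a}
piece 3:e rests on {1:f}
piece 4:a rests on {2:a}
piece 5:e rests on {3:e}
piece 6:f rests on {5:e}
piece 7:e rests on {6:f}
minimal pieces: {0:a, 1:f}
ways to finish when only these pieces remain (= sum over removing one remaining piece with nothing left below it):
  1 left: {4}→1  {7}→1
  2 left: {2,4}→1  {4,7}→2  {6,7}→1
  3 left: {0,2,4}→1  {2,4,7}→3  {4,6,7}→3  {5,6,7}→1
  4 left: {0,2,4,7}→4  {2,4,6,7}→6  {3,5,6,7}→1  {4,5,6,7}→4
  5 left: {0,2,4,6,7}→10  {1,3,5,6,7}→1  {2,4,5,6,7}→10  {3,4,5,6,7}→5
  6 left: {0,2,4,5,6,7}→20  {1,3,4,5,6,7}→6  {2,3,4,5,6,7}→15
  placing 0:a first → 21 extensions
  placing 1:f first → 35 extensions
total linear extensions = 56

56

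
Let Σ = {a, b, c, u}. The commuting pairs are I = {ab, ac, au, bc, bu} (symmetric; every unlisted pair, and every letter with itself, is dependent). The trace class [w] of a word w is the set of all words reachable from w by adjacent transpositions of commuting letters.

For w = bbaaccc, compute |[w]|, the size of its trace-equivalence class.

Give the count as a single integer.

0(b) covers ∅
1(b) covers 0:b
2(a) covers ∅
3(a) covers 2:a
4(c) covers ∅
5(c) covers 4:c
6(c) covers 5:c
floor of heap: 0:b, 2:a, 4:c
completions by unplaced set U, small U first (add the entries for U minus each lowest piece of U):
  |U|=1: {1}:1  {3}:1  {6}:1
  |U|=2: {0,1}:1  {1,3}:2  {1,6}:2  {2,3}:1  {3,6}:2  {5,6}:1
  |U|=3: {0,1,3}:3  {0,1,6}:3  {1,2,3}:3  {1,3,6}:6  {1,5,6}:3  {2,3,6}:3  {3,5,6}:3  {4,5,6}:1
  |U|=4: {0,1,2,3}:6  {0,1,3,6}:12  {0,1,5,6}:6  {1,2,3,6}:12  {1,3,5,6}:12  {1,4,5,6}:4  {2,3,5,6}:6  {3,4,5,6}:4
  |U|=5: {0,1,2,3,6}:30  {0,1,3,5,6}:30  {0,1,4,5,6}:10  {1,2,3,5,6}:30  {1,3,4,5,6}:20  {2,3,4,5,6}:10
  start at 0(b): 60
  start at 2(a): 60
  start at 4(c): 90
sum over floor = 210

210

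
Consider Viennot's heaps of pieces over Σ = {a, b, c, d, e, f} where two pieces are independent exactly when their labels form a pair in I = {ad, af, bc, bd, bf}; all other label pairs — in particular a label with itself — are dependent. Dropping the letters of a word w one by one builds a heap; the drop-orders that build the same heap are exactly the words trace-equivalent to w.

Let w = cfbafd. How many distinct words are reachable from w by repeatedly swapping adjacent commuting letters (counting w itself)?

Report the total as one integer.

14

drop 0:c onto floor
drop 1:f onto {0:c}
drop 2:b onto floor
drop 3:a onto {0:c, 2:b}
drop 4:f onto {1:f}
drop 5:d onto {4:f}
ground layer = {0:c, 2:b}
drop-orders for the pieces not yet dropped (sum over which currently-grounded one goes next):
  1 to go: {3} 1  {5} 1
  2 to go: {2,3} 1  {3,5} 2  {4,5} 1
  3 to go: {1,4,5} 1  {2,3,5} 3  {3,4,5} 3
  4 to go: {1,3,4,5} 4  {2,3,4,5} 6
  if 0:c drops first: 10 orders
  if 2:b drops first: 4 orders
heap linearizations: 14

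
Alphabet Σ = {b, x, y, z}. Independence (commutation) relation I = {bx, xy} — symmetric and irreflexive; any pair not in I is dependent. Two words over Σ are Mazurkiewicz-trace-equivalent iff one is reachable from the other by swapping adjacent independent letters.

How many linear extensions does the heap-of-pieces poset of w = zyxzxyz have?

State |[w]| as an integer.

#0=z has no predecessor
#1=y depends on [0:z]
#2=x depends on [0:z]
#3=z depends on [1:y, 2:x]
#4=x depends on [3:z]
#5=y depends on [3:z]
#6=z depends on [4:x, 5:y]
sources: [0:z]
N(rest) = Σ N(rest − s) over sources s of rest; N(one piece) = 1:
  size 1 → [6]=1
  size 2 → [4,6]=1  [5,6]=1
  size 3 → [4,5,6]=2
  size 4 → [3,4,5,6]=2
  size 5 → [1,3,4,5,6]=2  [2,3,4,5,6]=2
  first=0(z) contributes 4

4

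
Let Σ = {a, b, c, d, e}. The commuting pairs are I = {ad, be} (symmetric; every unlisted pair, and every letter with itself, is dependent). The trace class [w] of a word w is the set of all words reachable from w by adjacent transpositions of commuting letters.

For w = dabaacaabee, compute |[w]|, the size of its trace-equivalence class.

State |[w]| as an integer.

drop 0:d onto floor
drop 1:a onto floor
drop 2:b onto {0:d, 1:a}
drop 3:a onto {2:b}
drop 4:a onto {3:a}
drop 5:c onto {4:a}
drop 6:a onto {5:c}
drop 7:a onto {6:a}
drop 8:b onto {7:a}
drop 9:e onto {7:a}
drop 10:e onto {9:e}
ground layer = {0:d, 1:a}
drop-orders for the pieces not yet dropped (sum over which currently-grounded one goes next):
  1 to go: {8} 1  {10} 1
  2 to go: {8,10} 2  {9,10} 1
  3 to go: {8,9,10} 3
  4 to go: {7,8,9,10} 3
  5 to go: {6,7,8,9,10} 3
  6 to go: {5,6,7,8,9,10} 3
  7 to go: {4,5,6,7,8,9,10} 3
  8 to go: {3,4,5,6,7,8,9,10} 3
  9 to go: {2,3,4,5,6,7,8,9,10} 3
  if 0:d drops first: 3 orders
  if 1:a drops first: 3 orders
heap linearizations: 6

6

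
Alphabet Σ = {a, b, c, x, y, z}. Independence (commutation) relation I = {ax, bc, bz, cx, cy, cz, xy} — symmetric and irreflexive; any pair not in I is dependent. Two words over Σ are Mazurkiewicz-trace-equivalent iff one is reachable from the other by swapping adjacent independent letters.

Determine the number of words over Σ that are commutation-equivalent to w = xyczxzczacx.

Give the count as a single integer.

184

#0=x has no predecessor
#1=y has no predecessor
#2=c has no predecessor
#3=z depends on [0:x, 1:y]
#4=x depends on [3:z]
#5=z depends on [4:x]
#6=c depends on [2:c]
#7=z depends on [5:z]
#8=a depends on [6:c, 7:z]
#9=c depends on [8:a]
#10=x depends on [7:z]
sources: [0:x, 1:y, 2:c]
N(rest) = Σ N(rest − s) over sources s of rest; N(one piece) = 1:
  size 1 → [9]=1  [10]=1
  size 2 → [8,9]=1  [9,10]=2
  size 3 → [6,8,9]=1  [8,9,10]=3
  size 4 → [2,6,8,9]=1  [6,8,9,10]=4  [7,8,9,10]=3
  size 5 → [2,6,8,9,10]=5  [5,7,8,9,10]=3  [6,7,8,9,10]=7
  size 6 → [2,6,7,8,9,10]=12  [4,5,7,8,9,10]=3  [5,6,7,8,9,10]=10
  size 7 → [2,5,6,7,8,9,10]=22  [3,4,5,7,8,9,10]=3  [4,5,6,7,8,9,10]=13
  size 8 → [0,3,4,5,7,8,9,10]=3  [1,3,4,5,7,8,9,10]=3  [2,4,5,6,7,8,9,10]=35  [3,4,5,6,7,8,9,10]=16
  size 9 → [0,1,3,4,5,7,8,9,10]=6  [0,3,4,5,6,7,8,9,10]=19  [1,3,4,5,6,7,8,9,10]=19  [2,3,4,5,6,7,8,9,10]=51
  first=0(x) contributes 70
  first=1(y) contributes 70
  first=2(c) contributes 44
|[w]| = 184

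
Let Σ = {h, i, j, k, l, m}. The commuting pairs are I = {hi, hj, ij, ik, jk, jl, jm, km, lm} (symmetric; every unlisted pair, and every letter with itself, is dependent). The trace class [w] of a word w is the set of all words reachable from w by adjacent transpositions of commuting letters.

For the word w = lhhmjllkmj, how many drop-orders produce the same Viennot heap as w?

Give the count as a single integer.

450

#0=l has no predecessor
#1=h depends on [0:l]
#2=h depends on [1:h]
#3=m depends on [2:h]
#4=j has no predecessor
#5=l depends on [2:h]
#6=l depends on [5:l]
#7=k depends on [6:l]
#8=m depends on [3:m]
#9=j depends on [4:j]
sources: [0:l, 4:j]
N(rest) = Σ N(rest − s) over sources s of rest; N(one piece) = 1:
  size 1 → [7]=1  [8]=1  [9]=1
  size 2 → [3,8]=1  [4,9]=1  [6,7]=1  [7,8]=2  [7,9]=2  [8,9]=2
  size 3 → [3,7,8]=3  [3,8,9]=3  [4,7,9]=3  [4,8,9]=3  [5,6,7]=1  [6,7,8]=3  [6,7,9]=3  [7,8,9]=6
  size 4 → [3,4,8,9]=6  [3,6,7,8]=6  [3,7,8,9]=12  [4,6,7,9]=6  [4,7,8,9]=12  [5,6,7,8]=4  [5,6,7,9]=4  [6,7,8,9]=12
  size 5 → [3,4,7,8,9]=30  [3,5,6,7,8]=10  [3,6,7,8,9]=30  [4,5,6,7,9]=10  [4,6,7,8,9]=30  [5,6,7,8,9]=20
  size 6 → [2,3,5,6,7,8]=10  [3,4,6,7,8,9]=90  [3,5,6,7,8,9]=60  [4,5,6,7,8,9]=60
  size 7 → [1,2,3,5,6,7,8]=10  [2,3,5,6,7,8,9]=70  [3,4,5,6,7,8,9]=210
  size 8 → [0,1,2,3,5,6,7,8]=10  [1,2,3,5,6,7,8,9]=80  [2,3,4,5,6,7,8,9]=280
  first=0(l) contributes 360
  first=4(j) contributes 90
|[w]| = 450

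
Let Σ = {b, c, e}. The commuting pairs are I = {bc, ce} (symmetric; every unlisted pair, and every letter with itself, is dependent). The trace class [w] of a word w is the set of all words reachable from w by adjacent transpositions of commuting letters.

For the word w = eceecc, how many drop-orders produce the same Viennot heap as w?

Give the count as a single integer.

20

0(e) covers ∅
1(c) covers ∅
2(e) covers 0:e
3(e) covers 2:e
4(c) covers 1:c
5(c) covers 4:c
floor of heap: 0:e, 1:c
completions by unplaced set U, small U first (add the entries for U minus each lowest piece of U):
  |U|=1: {3}:1  {5}:1
  |U|=2: {2,3}:1  {3,5}:2  {4,5}:1
  |U|=3: {0,2,3}:1  {1,4,5}:1  {2,3,5}:3  {3,4,5}:3
  |U|=4: {0,2,3,5}:4  {1,3,4,5}:4  {2,3,4,5}:6
  start at 0(e): 10
  start at 1(c): 10
sum over floor = 20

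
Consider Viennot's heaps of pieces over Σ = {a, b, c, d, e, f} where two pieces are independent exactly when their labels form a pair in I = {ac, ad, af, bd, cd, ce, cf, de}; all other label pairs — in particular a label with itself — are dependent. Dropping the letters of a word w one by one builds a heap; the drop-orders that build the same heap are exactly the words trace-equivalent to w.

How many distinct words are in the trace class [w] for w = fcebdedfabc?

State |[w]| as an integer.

97

piece 0:f — minimal
piece 1:c — minimal
piece 2:e rests on {0:f}
piece 3:b rests on {1:c, 2:e}
piece 4:d rests on {0:f}
piece 5:e rests on {3:b}
piece 6:d rests on {4:d}
piece 7:f rests on {5:e, 6:d}
piece 8:a rests on {5:e}
piece 9:b rests on {7:f, 8:a}
piece 10:c rests on {9:b}
minimal pieces: {0:f, 1:c}
ways to finish when only these pieces remain (= sum over removing one remaining piece with nothing left below it):
  1 left: {10}→1
  2 left: {9,10}→1
  3 left: {7,9,10}→1  {8,9,10}→1
  4 left: {6,7,9,10}→1  {7,8,9,10}→2
  5 left: {4,6,7,9,10}→1  {5,7,8,9,10}→2  {6,7,8,9,10}→3
  6 left: {3,5,7,8,9,10}→2  {4,6,7,8,9,10}→4  {5,6,7,8,9,10}→5
  7 left: {1,3,5,7,8,9,10}→2  {2,3,5,7,8,9,10}→2  {3,5,6,7,8,9,10}→7  {4,5,6,7,8,9,10}→9
  8 left: {1,2,3,5,7,8,9,10}→4  {1,3,5,6,7,8,9,10}→9  {2,3,5,6,7,8,9,10}→9  {3,4,5,6,7,8,9,10}→16
  9 left: {1,2,3,5,6,7,8,9,10}→22  {1,3,4,5,6,7,8,9,10}→25  {2,3,4,5,6,7,8,9,10}→25
  placing 0:f first → 72 extensions
  placing 1:c first → 25 extensions
total linear extensions = 97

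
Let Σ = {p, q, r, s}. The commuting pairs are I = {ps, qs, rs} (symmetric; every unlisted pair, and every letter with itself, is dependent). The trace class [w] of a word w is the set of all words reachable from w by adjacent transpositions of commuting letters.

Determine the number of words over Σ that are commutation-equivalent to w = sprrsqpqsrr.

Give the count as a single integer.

165

piece 0:s — minimal
piece 1:p — minimal
piece 2:r rests on {1:p}
piece 3:r rests on {2:r}
piece 4:s rests on {0:s}
piece 5:q rests on {3:r}
piece 6:p rests on {5:q}
piece 7:q rests on {6:p}
piece 8:s rests on {4:s}
piece 9:r rests on {7:q}
piece 10:r rests on {9:r}
minimal pieces: {0:s, 1:p}
ways to finish when only these pieces remain (= sum over removing one remaining piece with nothing left below it):
  1 left: {8}→1  {10}→1
  2 left: {4,8}→1  {8,10}→2  {9,10}→1
  3 left: {0,4,8}→1  {4,8,10}→3  {7,9,10}→1  {8,9,10}→3
  4 left: {0,4,8,10}→4  {4,8,9,10}→6  {6,7,9,10}→1  {7,8,9,10}→4
  5 left: {0,4,8,9,10}→10  {4,7,8,9,10}→10  {5,6,7,9,10}→1  {6,7,8,9,10}→5
  6 left: {0,4,7,8,9,10}→20  {3,5,6,7,9,10}→1  {4,6,7,8,9,10}→15  {5,6,7,8,9,10}→6
  7 left: {0,4,6,7,8,9,10}→35  {2,3,5,6,7,9,10}→1  {3,5,6,7,8,9,10}→7  {4,5,6,7,8,9,10}→21
  8 left: {0,4,5,6,7,8,9,10}→56  {1,2,3,5,6,7,9,10}→1  {2,3,5,6,7,8,9,10}→8  {3,4,5,6,7,8,9,10}→28
  9 left: {0,3,4,5,6,7,8,9,10}→84  {1,2,3,5,6,7,8,9,10}→9  {2,3,4,5,6,7,8,9,10}→36
  placing 0:s first → 45 extensions
  placing 1:p first → 120 extensions
total linear extensions = 165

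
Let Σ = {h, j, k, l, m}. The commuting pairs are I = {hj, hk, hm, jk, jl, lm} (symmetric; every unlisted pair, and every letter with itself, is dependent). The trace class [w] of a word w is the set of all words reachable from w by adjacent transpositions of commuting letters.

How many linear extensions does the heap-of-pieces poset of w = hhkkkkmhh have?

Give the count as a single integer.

126

0(h) covers ∅
1(h) covers 0:h
2(k) covers ∅
3(k) covers 2:k
4(k) covers 3:k
5(k) covers 4:k
6(m) covers 5:k
7(h) covers 1:h
8(h) covers 7:h
floor of heap: 0:h, 2:k
completions by unplaced set U, small U first (add the entries for U minus each lowest piece of U):
  |U|=1: {6}:1  {8}:1
  |U|=2: {5,6}:1  {6,8}:2  {7,8}:1
  |U|=3: {1,7,8}:1  {4,5,6}:1  {5,6,8}:3  {6,7,8}:3
  |U|=4: {0,1,7,8}:1  {1,6,7,8}:4  {3,4,5,6}:1  {4,5,6,8}:4  {5,6,7,8}:6
  |U|=5: {0,1,6,7,8}:5  {1,5,6,7,8}:10  {2,3,4,5,6}:1  {3,4,5,6,8}:5  {4,5,6,7,8}:10
  |U|=6: {0,1,5,6,7,8}:15  {1,4,5,6,7,8}:20  {2,3,4,5,6,8}:6  {3,4,5,6,7,8}:15
  |U|=7: {0,1,4,5,6,7,8}:35  {1,3,4,5,6,7,8}:35  {2,3,4,5,6,7,8}:21
  start at 0(h): 56
  start at 2(k): 70
sum over floor = 126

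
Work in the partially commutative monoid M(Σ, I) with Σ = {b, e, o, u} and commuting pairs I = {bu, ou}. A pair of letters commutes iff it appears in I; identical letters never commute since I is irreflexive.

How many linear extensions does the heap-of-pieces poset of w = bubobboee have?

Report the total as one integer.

7

piece 0:b — minimal
piece 1:u — minimal
piece 2:b rests on {0:b}
piece 3:o rests on {2:b}
piece 4:b rests on {3:o}
piece 5:b rests on {4:b}
piece 6:o rests on {5:b}
piece 7:e rests on {1:u, 6:o}
piece 8:e rests on {7:e}
minimal pieces: {0:b, 1:u}
ways to finish when only these pieces remain (= sum over removing one remaining piece with nothing left below it):
  1 left: {8}→1
  2 left: {7,8}→1
  3 left: {1,7,8}→1  {6,7,8}→1
  4 left: {1,6,7,8}→2  {5,6,7,8}→1
  5 left: {1,5,6,7,8}→3  {4,5,6,7,8}→1
  6 left: {1,4,5,6,7,8}→4  {3,4,5,6,7,8}→1
  7 left: {1,3,4,5,6,7,8}→5  {2,3,4,5,6,7,8}→1
  placing 0:b first → 6 extensions
  placing 1:u first → 1 extensions
total linear extensions = 7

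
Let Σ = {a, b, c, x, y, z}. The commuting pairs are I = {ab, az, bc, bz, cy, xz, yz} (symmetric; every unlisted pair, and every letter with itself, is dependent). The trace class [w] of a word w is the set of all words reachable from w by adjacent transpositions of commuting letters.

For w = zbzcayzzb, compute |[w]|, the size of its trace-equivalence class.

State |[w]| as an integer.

drop 0:z onto floor
drop 1:b onto floor
drop 2:z onto {0:z}
drop 3:c onto {2:z}
drop 4:a onto {3:c}
drop 5:y onto {1:b, 4:a}
drop 6:z onto {3:c}
drop 7:z onto {6:z}
drop 8:b onto {5:y}
ground layer = {0:z, 1:b}
drop-orders for the pieces not yet dropped (sum over which currently-grounded one goes next):
  1 to go: {7} 1  {8} 1
  2 to go: {5,8} 1  {6,7} 1  {7,8} 2
  3 to go: {1,5,8} 1  {4,5,8} 1  {5,7,8} 3  {6,7,8} 3
  4 to go: {1,4,5,8} 2  {1,5,7,8} 4  {4,5,7,8} 4  {5,6,7,8} 6
  5 to go: {1,4,5,7,8} 10  {1,5,6,7,8} 10  {4,5,6,7,8} 10
  6 to go: {1,4,5,6,7,8} 30  {3,4,5,6,7,8} 10
  7 to go: {1,3,4,5,6,7,8} 40  {2,3,4,5,6,7,8} 10
  if 0:z drops first: 50 orders
  if 1:b drops first: 10 orders
heap linearizations: 60

60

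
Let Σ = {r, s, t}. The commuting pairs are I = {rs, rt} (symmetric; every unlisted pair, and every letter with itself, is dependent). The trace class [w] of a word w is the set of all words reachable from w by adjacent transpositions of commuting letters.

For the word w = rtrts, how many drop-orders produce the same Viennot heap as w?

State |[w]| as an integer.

0(r) covers ∅
1(t) covers ∅
2(r) covers 0:r
3(t) covers 1:t
4(s) covers 3:t
floor of heap: 0:r, 1:t
completions by unplaced set U, small U first (add the entries for U minus each lowest piece of U):
  |U|=1: {2}:1  {4}:1
  |U|=2: {0,2}:1  {2,4}:2  {3,4}:1
  |U|=3: {0,2,4}:3  {1,3,4}:1  {2,3,4}:3
  start at 0(r): 4
  start at 1(t): 6
sum over floor = 10

10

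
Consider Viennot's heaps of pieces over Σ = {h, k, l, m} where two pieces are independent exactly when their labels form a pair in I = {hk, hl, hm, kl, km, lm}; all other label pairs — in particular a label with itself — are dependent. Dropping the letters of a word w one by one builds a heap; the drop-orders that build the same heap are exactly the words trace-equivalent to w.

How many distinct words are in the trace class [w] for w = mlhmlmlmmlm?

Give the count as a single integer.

piece 0:m — minimal
piece 1:l — minimal
piece 2:h — minimal
piece 3:m rests on {0:m}
piece 4:l rests on {1:l}
piece 5:m rests on {3:m}
piece 6:l rests on {4:l}
piece 7:m rests on {5:m}
piece 8:m rests on {7:m}
piece 9:l rests on {6:l}
piece 10:m rests on {8:m}
minimal pieces: {0:m, 1:l, 2:h}
ways to finish when only these pieces remain (= sum over removing one remaining piece with nothing left below it):
  1 left: {2}→1  {9}→1  {10}→1
  2 left: {2,9}→2  {2,10}→2  {6,9}→1  {8,10}→1  {9,10}→2
  3 left: {2,6,9}→3  {2,8,10}→3  {2,9,10}→6  {4,6,9}→1  {6,9,10}→3  {7,8,10}→1  {8,9,10}→3
  4 left: {1,4,6,9}→1  {2,4,6,9}→4  {2,6,9,10}→12  {2,7,8,10}→4  {2,8,9,10}→12  {4,6,9,10}→4  {5,7,8,10}→1  {6,8,9,10}→6  {7,8,9,10}→4
  5 left: {1,2,4,6,9}→5  {1,4,6,9,10}→5  {2,4,6,9,10}→20  {2,5,7,8,10}→5  {2,6,8,9,10}→30  {2,7,8,9,10}→20  {3,5,7,8,10}→1  {4,6,8,9,10}→10  {5,7,8,9,10}→5  {6,7,8,9,10}→10
  6 left: {0,3,5,7,8,10}→1  {1,2,4,6,9,10}→30  {1,4,6,8,9,10}→15  {2,3,5,7,8,10}→6  {2,4,6,8,9,10}→60  {2,5,7,8,9,10}→30  {2,6,7,8,9,10}→60  {3,5,7,8,9,10}→6  {4,6,7,8,9,10}→20  {5,6,7,8,9,10}→15
  7 left: {0,2,3,5,7,8,10}→7  {0,3,5,7,8,9,10}→7  {1,2,4,6,8,9,10}→105  {1,4,6,7,8,9,10}→35  {2,3,5,7,8,9,10}→42  {2,4,6,7,8,9,10}→140  {2,5,6,7,8,9,10}→105  {3,5,6,7,8,9,10}→21  {4,5,6,7,8,9,10}→35
  8 left: {0,2,3,5,7,8,9,10}→56  {0,3,5,6,7,8,9,10}→28  {1,2,4,6,7,8,9,10}→280  {1,4,5,6,7,8,9,10}→70  {2,3,5,6,7,8,9,10}→168  {2,4,5,6,7,8,9,10}→280  {3,4,5,6,7,8,9,10}→56
  9 left: {0,2,3,5,6,7,8,9,10}→252  {0,3,4,5,6,7,8,9,10}→84  {1,2,4,5,6,7,8,9,10}→630  {1,3,4,5,6,7,8,9,10}→126  {2,3,4,5,6,7,8,9,10}→504
  placing 0:m first → 1260 extensions
  placing 1:l first → 840 extensions
  placing 2:h first → 210 extensions
total linear extensions = 2310

2310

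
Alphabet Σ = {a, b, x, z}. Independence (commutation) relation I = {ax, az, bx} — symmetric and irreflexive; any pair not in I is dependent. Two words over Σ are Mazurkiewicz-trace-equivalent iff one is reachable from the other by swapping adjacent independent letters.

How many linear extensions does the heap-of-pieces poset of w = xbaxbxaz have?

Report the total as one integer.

piece 0:x — minimal
piece 1:b — minimal
piece 2:a rests on {1:b}
piece 3:x rests on {0:x}
piece 4:b rests on {2:a}
piece 5:x rests on {3:x}
piece 6:a rests on {4:b}
piece 7:z rests on {4:b, 5:x}
minimal pieces: {0:x, 1:b}
ways to finish when only these pieces remain (= sum over removing one remaining piece with nothing left below it):
  1 left: {6}→1  {7}→1
  2 left: {5,7}→1  {6,7}→2
  3 left: {3,5,7}→1  {4,6,7}→2  {5,6,7}→3
  4 left: {0,3,5,7}→1  {2,4,6,7}→2  {3,5,6,7}→4  {4,5,6,7}→5
  5 left: {0,3,5,6,7}→5  {1,2,4,6,7}→2  {2,4,5,6,7}→7  {3,4,5,6,7}→9
  6 left: {0,3,4,5,6,7}→14  {1,2,4,5,6,7}→9  {2,3,4,5,6,7}→16
  placing 0:x first → 25 extensions
  placing 1:b first → 30 extensions
total linear extensions = 55

55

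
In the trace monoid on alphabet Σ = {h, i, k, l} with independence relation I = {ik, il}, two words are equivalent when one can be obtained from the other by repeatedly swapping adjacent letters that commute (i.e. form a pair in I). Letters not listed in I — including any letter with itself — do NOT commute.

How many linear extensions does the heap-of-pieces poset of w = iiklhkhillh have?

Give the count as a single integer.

18

piece 0:i — minimal
piece 1:i rests on {0:i}
piece 2:k — minimal
piece 3:l rests on {2:k}
piece 4:h rests on {1:i, 3:l}
piece 5:k rests on {4:h}
piece 6:h rests on {5:k}
piece 7:i rests on {6:h}
piece 8:l rests on {6:h}
piece 9:l rests on {8:l}
piece 10:h rests on {7:i, 9:l}
minimal pieces: {0:i, 2:k}
ways to finish when only these pieces remain (= sum over removing one remaining piece with nothing left below it):
  1 left: {10}→1
  2 left: {7,10}→1  {9,10}→1
  3 left: {7,9,10}→2  {8,9,10}→1
  4 left: {7,8,9,10}→3
  5 left: {6,7,8,9,10}→3
  6 left: {5,6,7,8,9,10}→3
  7 left: {4,5,6,7,8,9,10}→3
  8 left: {1,4,5,6,7,8,9,10}→3  {3,4,5,6,7,8,9,10}→3
  9 left: {0,1,4,5,6,7,8,9,10}→3  {1,3,4,5,6,7,8,9,10}→6  {2,3,4,5,6,7,8,9,10}→3
  placing 0:i first → 9 extensions
  placing 2:k first → 9 extensions
total linear extensions = 18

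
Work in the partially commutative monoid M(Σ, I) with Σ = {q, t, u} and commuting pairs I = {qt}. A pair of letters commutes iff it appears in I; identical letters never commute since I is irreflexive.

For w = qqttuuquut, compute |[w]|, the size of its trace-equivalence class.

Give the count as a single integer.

#0=q has no predecessor
#1=q depends on [0:q]
#2=t has no predecessor
#3=t depends on [2:t]
#4=u depends on [1:q, 3:t]
#5=u depends on [4:u]
#6=q depends on [5:u]
#7=u depends on [6:q]
#8=u depends on [7:u]
#9=t depends on [8:u]
sources: [0:q, 2:t]
N(rest) = Σ N(rest − s) over sources s of rest; N(one piece) = 1:
  size 1 → [9]=1
  size 2 → [8,9]=1
  size 3 → [7,8,9]=1
  size 4 → [6,7,8,9]=1
  size 5 → [5,6,7,8,9]=1
  size 6 → [4,5,6,7,8,9]=1
  size 7 → [1,4,5,6,7,8,9]=1  [3,4,5,6,7,8,9]=1
  size 8 → [0,1,4,5,6,7,8,9]=1  [1,3,4,5,6,7,8,9]=2  [2,3,4,5,6,7,8,9]=1
  first=0(q) contributes 3
  first=2(t) contributes 3
|[w]| = 6

6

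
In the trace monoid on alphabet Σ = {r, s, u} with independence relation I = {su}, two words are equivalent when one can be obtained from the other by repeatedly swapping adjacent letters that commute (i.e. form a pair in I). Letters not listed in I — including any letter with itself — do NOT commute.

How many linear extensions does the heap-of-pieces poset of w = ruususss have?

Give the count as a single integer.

piece 0:r — minimal
piece 1:u rests on {0:r}
piece 2:u rests on {1:u}
piece 3:s rests on {0:r}
piece 4:u rests on {2:u}
piece 5:s rests on {3:s}
piece 6:s rests on {5:s}
piece 7:s rests on {6:s}
minimal pieces: {0:r}
ways to finish when only these pieces remain (= sum over removing one remaining piece with nothing left below it):
  1 left: {4}→1  {7}→1
  2 left: {2,4}→1  {4,7}→2  {6,7}→1
  3 left: {1,2,4}→1  {2,4,7}→3  {4,6,7}→3  {5,6,7}→1
  4 left: {1,2,4,7}→4  {2,4,6,7}→6  {3,5,6,7}→1  {4,5,6,7}→4
  5 left: {1,2,4,6,7}→10  {2,4,5,6,7}→10  {3,4,5,6,7}→5
  6 left: {1,2,4,5,6,7}→20  {2,3,4,5,6,7}→15
  placing 0:r first → 35 extensions

35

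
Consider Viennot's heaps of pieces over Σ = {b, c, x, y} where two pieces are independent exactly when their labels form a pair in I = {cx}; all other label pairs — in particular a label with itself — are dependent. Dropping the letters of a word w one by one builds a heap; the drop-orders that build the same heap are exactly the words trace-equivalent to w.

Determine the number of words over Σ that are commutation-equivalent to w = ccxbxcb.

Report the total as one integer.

drop 0:c onto floor
drop 1:c onto {0:c}
drop 2:x onto floor
drop 3:b onto {1:c, 2:x}
drop 4:x onto {3:b}
drop 5:c onto {3:b}
drop 6:b onto {4:x, 5:c}
ground layer = {0:c, 2:x}
drop-orders for the pieces not yet dropped (sum over which currently-grounded one goes next):
  1 to go: {6} 1
  2 to go: {4,6} 1  {5,6} 1
  3 to go: {4,5,6} 2
  4 to go: {3,4,5,6} 2
  5 to go: {1,3,4,5,6} 2  {2,3,4,5,6} 2
  if 0:c drops first: 4 orders
  if 2:x drops first: 2 orders
heap linearizations: 6

6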